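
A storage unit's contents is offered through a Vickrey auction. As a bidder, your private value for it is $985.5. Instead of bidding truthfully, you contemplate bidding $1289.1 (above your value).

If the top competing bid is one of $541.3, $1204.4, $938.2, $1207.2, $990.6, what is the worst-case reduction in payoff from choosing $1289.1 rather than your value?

$221.7

$541.3: same outcome either way → loss $0.
$1204.4: truthful gives $0, deviation gives −$218.9 → loss $218.9.
$938.2: same outcome either way → loss $0.
$1207.2: truthful gives $0, deviation gives −$221.7 → loss $221.7.
$990.6: truthful gives $0, deviation gives −$5.1 → loss $5.1.
Maximum loss: $221.7.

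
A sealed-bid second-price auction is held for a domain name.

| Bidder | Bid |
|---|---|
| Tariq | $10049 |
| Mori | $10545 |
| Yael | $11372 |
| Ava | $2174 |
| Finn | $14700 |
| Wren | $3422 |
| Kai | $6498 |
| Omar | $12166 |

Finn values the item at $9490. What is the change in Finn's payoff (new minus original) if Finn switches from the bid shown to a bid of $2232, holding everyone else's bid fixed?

The highest bid among the other bidders is $12166; Finn's bid doesn't change that.
Original bid $14700: Finn is highest, pays the top rival bid $12166; payoff $9490 − $12166 = −$2676.
Alternative bid $2232: Finn is not highest (top rival bid is $12166); payoff $0.
Change in payoff = $0 − (−$2676) = $2676.

$2676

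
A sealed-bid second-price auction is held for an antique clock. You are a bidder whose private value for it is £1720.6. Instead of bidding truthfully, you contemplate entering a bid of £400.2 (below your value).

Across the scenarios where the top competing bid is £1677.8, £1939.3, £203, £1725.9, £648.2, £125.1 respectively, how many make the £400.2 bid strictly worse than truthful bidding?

The deviation hurts exactly when the highest competing bid lies strictly between £400.2 and £1720.6 — underbidding then forfeits a profitable win.
£1677.8: inside the interval → strictly worse (loss £42.8).
£1939.3: above both → same outcome either way.
£203: below both → same outcome either way.
£1725.9: above both → same outcome either way.
£648.2: inside the interval → strictly worse (loss £1072.4).
£125.1: below both → same outcome either way.
Count: 2.

2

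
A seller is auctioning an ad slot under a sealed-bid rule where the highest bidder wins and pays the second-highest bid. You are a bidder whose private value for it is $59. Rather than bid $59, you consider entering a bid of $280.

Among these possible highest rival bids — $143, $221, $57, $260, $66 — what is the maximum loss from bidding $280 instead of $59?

$143: truthful gives $0, deviation gives −$84 → loss $84.
$221: truthful gives $0, deviation gives −$162 → loss $162.
$57: same outcome either way → loss $0.
$260: truthful gives $0, deviation gives −$201 → loss $201.
$66: truthful gives $0, deviation gives −$7 → loss $7.
Maximum loss: $201.

$201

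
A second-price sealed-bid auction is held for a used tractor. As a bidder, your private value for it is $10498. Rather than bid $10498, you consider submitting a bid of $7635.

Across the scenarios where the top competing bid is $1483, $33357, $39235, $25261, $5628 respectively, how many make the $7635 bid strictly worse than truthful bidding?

The deviation hurts exactly when the highest competing bid lies strictly between $7635 and $10498 — underbidding then forfeits a profitable win.
$1483: below both → same outcome either way.
$33357: above both → same outcome either way.
$39235: above both → same outcome either way.
$25261: above both → same outcome either way.
$5628: below both → same outcome either way.
Count: 0.

0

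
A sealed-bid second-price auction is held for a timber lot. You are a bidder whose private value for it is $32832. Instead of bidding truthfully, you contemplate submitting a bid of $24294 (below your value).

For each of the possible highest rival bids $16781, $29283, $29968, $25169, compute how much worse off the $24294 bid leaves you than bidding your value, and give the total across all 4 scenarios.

$14076

The deviation costs you only when the competing bid falls strictly between $24294 and $32832; elsewhere both bids give the same outcome.
$16781: outcomes coincide → loss $0.
$29283: truthful payoff $3549, deviation payoff $0 → loss $3549.
$29968: truthful payoff $2864, deviation payoff $0 → loss $2864.
$25169: truthful payoff $7663, deviation payoff $0 → loss $7663.
Total loss = $3549 + $2864 + $7663 = $14076.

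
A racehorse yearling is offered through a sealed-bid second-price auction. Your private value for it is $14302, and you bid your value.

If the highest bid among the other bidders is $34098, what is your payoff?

$0

Your bid $14302 is below the highest competing bid $34098, so you lose.
A losing bidder pays nothing and receives nothing: payoff = $0.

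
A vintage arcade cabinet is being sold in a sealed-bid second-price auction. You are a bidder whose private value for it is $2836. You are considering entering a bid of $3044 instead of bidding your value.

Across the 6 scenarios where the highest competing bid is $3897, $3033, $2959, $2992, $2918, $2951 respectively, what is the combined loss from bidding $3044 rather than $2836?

The deviation costs you only when the competing bid falls strictly between $2836 and $3044; elsewhere both bids give the same outcome.
$3897: outcomes coincide → loss $0.
$3033: truthful payoff $0, deviation payoff −$197 → loss $197.
$2959: truthful payoff $0, deviation payoff −$123 → loss $123.
$2992: truthful payoff $0, deviation payoff −$156 → loss $156.
$2918: truthful payoff $0, deviation payoff −$82 → loss $82.
$2951: truthful payoff $0, deviation payoff −$115 → loss $115.
Total loss = $197 + $123 + $156 + $82 + $115 = $673.

$673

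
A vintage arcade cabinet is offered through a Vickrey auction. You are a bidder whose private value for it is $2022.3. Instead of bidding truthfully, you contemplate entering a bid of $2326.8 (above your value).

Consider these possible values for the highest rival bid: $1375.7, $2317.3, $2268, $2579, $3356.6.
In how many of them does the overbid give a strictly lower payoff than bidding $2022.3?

2

The deviation hurts exactly when the highest competing bid lies strictly between $2022.3 and $2326.8 — overbidding then wins at a price above your value.
$1375.7: below both → same outcome either way.
$2317.3: inside the interval → strictly worse (loss $295).
$2268: inside the interval → strictly worse (loss $245.7).
$2579: above both → same outcome either way.
$3356.6: above both → same outcome either way.
Count: 2.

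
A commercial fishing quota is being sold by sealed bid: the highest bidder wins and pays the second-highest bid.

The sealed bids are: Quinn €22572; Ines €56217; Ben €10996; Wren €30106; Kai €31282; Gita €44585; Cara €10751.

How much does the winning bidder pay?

Highest bid: Ines at €56217, so Ines wins.
Second-highest bid: Gita at €44585 — that is the price the winner pays.

€44585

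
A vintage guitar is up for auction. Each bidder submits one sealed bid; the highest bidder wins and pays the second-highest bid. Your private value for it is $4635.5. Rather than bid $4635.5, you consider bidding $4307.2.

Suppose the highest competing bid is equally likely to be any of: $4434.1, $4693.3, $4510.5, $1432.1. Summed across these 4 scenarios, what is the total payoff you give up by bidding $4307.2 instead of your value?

$326.4

The deviation costs you only when the competing bid falls strictly between $4307.2 and $4635.5; elsewhere both bids give the same outcome.
$4434.1: truthful payoff $201.4, deviation payoff $0 → loss $201.4.
$4693.3: outcomes coincide → loss $0.
$4510.5: truthful payoff $125, deviation payoff $0 → loss $125.
$1432.1: outcomes coincide → loss $0.
Total loss = $201.4 + $125 = $326.4.
Truthful bidding weakly dominates here: raising your bid can only win items priced above your value, and lowering it can only forfeit items priced below.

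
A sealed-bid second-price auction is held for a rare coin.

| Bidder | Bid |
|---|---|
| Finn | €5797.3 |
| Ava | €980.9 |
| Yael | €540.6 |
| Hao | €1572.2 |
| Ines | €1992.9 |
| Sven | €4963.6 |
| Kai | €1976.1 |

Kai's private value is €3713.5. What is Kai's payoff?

Highest bid: Finn at €5797.3, so Finn wins.
Second-highest bid: Sven at €4963.6 — that is the price the winner pays.
Kai did not win, so Kai pays nothing and receives nothing: payoff €0.

€0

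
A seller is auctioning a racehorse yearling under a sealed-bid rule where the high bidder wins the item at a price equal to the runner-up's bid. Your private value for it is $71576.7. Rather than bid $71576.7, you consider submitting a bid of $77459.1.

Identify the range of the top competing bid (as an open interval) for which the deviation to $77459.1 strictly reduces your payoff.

($71576.7, $77459.1)

If the competing bid is below $71576.7, both bids win at the same price — no difference.
If it is above $77459.1, both bids lose — no difference.
If it lies strictly between $71576.7 and $77459.1, bidding your value loses (payoff 0) while bidding $77459.1 wins at a price above your value (payoff negative).
So the deviation strictly hurts on the open interval ($71576.7, $77459.1).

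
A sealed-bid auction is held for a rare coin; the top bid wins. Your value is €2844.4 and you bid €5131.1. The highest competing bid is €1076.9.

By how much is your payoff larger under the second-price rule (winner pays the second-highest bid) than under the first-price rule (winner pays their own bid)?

€4054.2

You have the highest bid, so you win under either rule.
Second-price: pay €1076.9 → payoff €1767.5.
First-price: pay your own bid €5131.1 → payoff −€2286.7.
Difference = €1767.5 − (−€2286.7) = €4054.2.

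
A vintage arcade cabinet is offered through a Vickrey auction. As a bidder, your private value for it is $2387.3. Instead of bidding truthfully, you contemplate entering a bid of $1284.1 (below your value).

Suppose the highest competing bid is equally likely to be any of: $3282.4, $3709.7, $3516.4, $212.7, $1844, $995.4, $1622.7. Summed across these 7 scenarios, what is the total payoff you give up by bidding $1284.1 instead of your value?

$1307.9

The deviation costs you only when the competing bid falls strictly between $1284.1 and $2387.3; elsewhere both bids give the same outcome.
$3282.4: outcomes coincide → loss $0.
$3709.7: outcomes coincide → loss $0.
$3516.4: outcomes coincide → loss $0.
$212.7: outcomes coincide → loss $0.
$1844: truthful payoff $543.3, deviation payoff $0 → loss $543.3.
$995.4: outcomes coincide → loss $0.
$1622.7: truthful payoff $764.6, deviation payoff $0 → loss $764.6.
Total loss = $543.3 + $764.6 = $1307.9.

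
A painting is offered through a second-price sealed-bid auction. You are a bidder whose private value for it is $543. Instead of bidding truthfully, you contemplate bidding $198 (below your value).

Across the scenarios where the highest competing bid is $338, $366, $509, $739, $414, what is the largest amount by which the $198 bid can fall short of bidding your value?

$205

$338: truthful gives $205, deviation gives $0 → loss $205.
$366: truthful gives $177, deviation gives $0 → loss $177.
$509: truthful gives $34, deviation gives $0 → loss $34.
$739: same outcome either way → loss $0.
$414: truthful gives $129, deviation gives $0 → loss $129.
Maximum loss: $205.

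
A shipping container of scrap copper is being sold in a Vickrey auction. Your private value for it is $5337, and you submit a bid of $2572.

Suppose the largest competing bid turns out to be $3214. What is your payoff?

Your bid $2572 is below the highest competing bid $3214, so you lose.
A losing bidder pays nothing and receives nothing: payoff = $0.

$0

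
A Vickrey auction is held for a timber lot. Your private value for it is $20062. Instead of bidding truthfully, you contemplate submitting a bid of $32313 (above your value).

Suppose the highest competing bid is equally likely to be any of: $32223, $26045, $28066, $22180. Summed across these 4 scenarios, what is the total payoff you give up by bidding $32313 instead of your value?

$28266

The deviation costs you only when the competing bid falls strictly between $20062 and $32313; elsewhere both bids give the same outcome.
$32223: truthful payoff $0, deviation payoff −$12161 → loss $12161.
$26045: truthful payoff $0, deviation payoff −$5983 → loss $5983.
$28066: truthful payoff $0, deviation payoff −$8004 → loss $8004.
$22180: truthful payoff $0, deviation payoff −$2118 → loss $2118.
Total loss = $12161 + $5983 + $8004 + $2118 = $28266.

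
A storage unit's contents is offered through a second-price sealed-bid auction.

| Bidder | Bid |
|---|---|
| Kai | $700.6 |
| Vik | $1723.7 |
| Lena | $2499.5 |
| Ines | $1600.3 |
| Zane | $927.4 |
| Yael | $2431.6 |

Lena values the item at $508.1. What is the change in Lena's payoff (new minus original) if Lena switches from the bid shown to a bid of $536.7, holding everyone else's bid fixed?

The highest bid among the other bidders is $2431.6; Lena's bid doesn't change that.
Original bid $2499.5: Lena is highest, pays the top rival bid $2431.6; payoff $508.1 − $2431.6 = −$1923.5.
Alternative bid $536.7: Lena is not highest (top rival bid is $2431.6); payoff $0.
Change in payoff = $0 − (−$1923.5) = $1923.5.

$1923.5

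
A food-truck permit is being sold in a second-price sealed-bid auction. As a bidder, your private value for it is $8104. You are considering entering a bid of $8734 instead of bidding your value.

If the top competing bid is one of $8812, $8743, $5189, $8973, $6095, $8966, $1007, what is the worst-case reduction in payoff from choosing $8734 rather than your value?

$8812: same outcome either way → loss $0.
$8743: same outcome either way → loss $0.
$5189: same outcome either way → loss $0.
$8973: same outcome either way → loss $0.
$6095: same outcome either way → loss $0.
$8966: same outcome either way → loss $0.
$1007: same outcome either way → loss $0.
Maximum loss: $0.

$0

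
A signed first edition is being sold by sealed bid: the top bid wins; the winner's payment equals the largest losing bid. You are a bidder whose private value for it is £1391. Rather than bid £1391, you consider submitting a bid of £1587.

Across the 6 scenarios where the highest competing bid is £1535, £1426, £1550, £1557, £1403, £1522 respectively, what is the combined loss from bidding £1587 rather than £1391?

The deviation costs you only when the competing bid falls strictly between £1391 and £1587; elsewhere both bids give the same outcome.
£1535: truthful payoff £0, deviation payoff −£144 → loss £144.
£1426: truthful payoff £0, deviation payoff −£35 → loss £35.
£1550: truthful payoff £0, deviation payoff −£159 → loss £159.
£1557: truthful payoff £0, deviation payoff −£166 → loss £166.
£1403: truthful payoff £0, deviation payoff −£12 → loss £12.
£1522: truthful payoff £0, deviation payoff −£131 → loss £131.
Total loss = £144 + £35 + £159 + £166 + £12 + £131 = £647.
In a second-price auction your bid sets only whether you win, not what you pay, so bidding your true value is weakly dominant.

£647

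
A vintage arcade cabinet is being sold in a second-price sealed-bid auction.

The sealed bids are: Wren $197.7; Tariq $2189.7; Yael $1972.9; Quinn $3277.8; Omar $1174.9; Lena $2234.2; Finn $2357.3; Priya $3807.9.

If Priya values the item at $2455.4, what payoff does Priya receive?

−$822.4

Highest bid: Priya at $3807.9, so Priya wins.
Second-highest bid: Quinn at $3277.8 — that is the price the winner pays.
Priya's payoff = value − price = $2455.4 − $3277.8 = −$822.4.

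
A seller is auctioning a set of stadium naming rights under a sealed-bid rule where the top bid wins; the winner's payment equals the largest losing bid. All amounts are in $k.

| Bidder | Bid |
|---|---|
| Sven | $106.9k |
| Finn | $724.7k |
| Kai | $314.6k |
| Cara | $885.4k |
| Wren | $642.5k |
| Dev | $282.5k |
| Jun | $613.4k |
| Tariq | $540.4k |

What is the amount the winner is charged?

$724.7k

Highest bid: Cara at $885.4k, so Cara wins.
Second-highest bid: Finn at $724.7k — that is the price the winner pays.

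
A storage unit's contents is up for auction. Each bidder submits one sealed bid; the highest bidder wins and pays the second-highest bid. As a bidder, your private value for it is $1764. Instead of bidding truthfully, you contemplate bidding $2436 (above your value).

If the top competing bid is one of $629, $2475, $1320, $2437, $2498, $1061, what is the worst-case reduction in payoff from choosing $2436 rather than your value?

$0

$629: same outcome either way → loss $0.
$2475: same outcome either way → loss $0.
$1320: same outcome either way → loss $0.
$2437: same outcome either way → loss $0.
$2498: same outcome either way → loss $0.
$1061: same outcome either way → loss $0.
Maximum loss: $0.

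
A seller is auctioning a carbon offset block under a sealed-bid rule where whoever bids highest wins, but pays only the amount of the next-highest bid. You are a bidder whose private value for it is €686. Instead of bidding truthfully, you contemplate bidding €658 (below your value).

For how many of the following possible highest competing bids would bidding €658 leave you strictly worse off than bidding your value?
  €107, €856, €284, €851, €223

The deviation hurts exactly when the highest competing bid lies strictly between €658 and €686 — underbidding then forfeits a profitable win.
€107: below both → same outcome either way.
€856: above both → same outcome either way.
€284: below both → same outcome either way.
€851: above both → same outcome either way.
€223: below both → same outcome either way.
Count: 0.

0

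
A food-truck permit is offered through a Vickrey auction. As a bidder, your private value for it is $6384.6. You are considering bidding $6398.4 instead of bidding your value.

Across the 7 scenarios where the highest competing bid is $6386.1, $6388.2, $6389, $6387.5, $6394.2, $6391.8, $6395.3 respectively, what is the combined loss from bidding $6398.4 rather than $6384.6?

The deviation costs you only when the competing bid falls strictly between $6384.6 and $6398.4; elsewhere both bids give the same outcome.
$6386.1: truthful payoff $0, deviation payoff −$1.5 → loss $1.5.
$6388.2: truthful payoff $0, deviation payoff −$3.6 → loss $3.6.
$6389: truthful payoff $0, deviation payoff −$4.4 → loss $4.4.
$6387.5: truthful payoff $0, deviation payoff −$2.9 → loss $2.9.
$6394.2: truthful payoff $0, deviation payoff −$9.6 → loss $9.6.
$6391.8: truthful payoff $0, deviation payoff −$7.2 → loss $7.2.
$6395.3: truthful payoff $0, deviation payoff −$10.7 → loss $10.7.
Total loss = $1.5 + $3.6 + $4.4 + $2.9 + $9.6 + $7.2 + $10.7 = $39.9.
Because the price is fixed by the runner-up's bid, deviating from your value can only change a good outcome into a bad one — never the reverse.

$39.9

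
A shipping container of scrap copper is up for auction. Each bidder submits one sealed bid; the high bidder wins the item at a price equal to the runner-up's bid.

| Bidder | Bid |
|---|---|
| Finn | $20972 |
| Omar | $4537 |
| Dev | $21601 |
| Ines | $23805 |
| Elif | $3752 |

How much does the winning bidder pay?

Highest bid: Ines at $23805, so Ines wins.
Second-highest bid: Dev at $21601 — that is the price the winner pays.

$21601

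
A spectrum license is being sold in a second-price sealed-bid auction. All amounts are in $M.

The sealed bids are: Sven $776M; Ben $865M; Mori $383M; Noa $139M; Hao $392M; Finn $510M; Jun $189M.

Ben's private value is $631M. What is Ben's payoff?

−$145M

Highest bid: Ben at $865M, so Ben wins.
Second-highest bid: Sven at $776M — that is the price the winner pays.
Ben's payoff = value − price = $631M − $776M = −$145M.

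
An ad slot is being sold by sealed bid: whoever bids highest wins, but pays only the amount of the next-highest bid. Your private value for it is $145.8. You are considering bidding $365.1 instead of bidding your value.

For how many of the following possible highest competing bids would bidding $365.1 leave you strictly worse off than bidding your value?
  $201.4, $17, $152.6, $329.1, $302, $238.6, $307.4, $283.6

The deviation hurts exactly when the highest competing bid lies strictly between $145.8 and $365.1 — overbidding then wins at a price above your value.
$201.4: inside the interval → strictly worse (loss $55.6).
$17: below both → same outcome either way.
$152.6: inside the interval → strictly worse (loss $6.8).
$329.1: inside the interval → strictly worse (loss $183.3).
$302: inside the interval → strictly worse (loss $156.2).
$238.6: inside the interval → strictly worse (loss $92.8).
$307.4: inside the interval → strictly worse (loss $161.6).
$283.6: inside the interval → strictly worse (loss $137.8).
Count: 7.

7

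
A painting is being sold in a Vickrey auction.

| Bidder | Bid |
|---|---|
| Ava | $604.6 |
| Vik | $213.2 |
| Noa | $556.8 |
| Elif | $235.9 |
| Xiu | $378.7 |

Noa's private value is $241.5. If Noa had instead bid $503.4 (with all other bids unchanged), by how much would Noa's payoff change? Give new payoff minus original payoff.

The highest bid among the other bidders is $604.6; Noa's bid doesn't change that.
Original bid $556.8: Noa is not highest (top rival bid is $604.6); payoff $0.
Alternative bid $503.4: Noa is not highest (top rival bid is $604.6); payoff $0.
Change in payoff = $0 − ($0) = $0.

$0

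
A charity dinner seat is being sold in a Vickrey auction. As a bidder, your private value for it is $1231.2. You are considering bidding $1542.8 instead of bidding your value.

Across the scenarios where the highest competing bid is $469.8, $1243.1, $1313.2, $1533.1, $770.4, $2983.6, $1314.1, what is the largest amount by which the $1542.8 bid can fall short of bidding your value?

$469.8: same outcome either way → loss $0.
$1243.1: truthful gives $0, deviation gives −$11.9 → loss $11.9.
$1313.2: truthful gives $0, deviation gives −$82 → loss $82.
$1533.1: truthful gives $0, deviation gives −$301.9 → loss $301.9.
$770.4: same outcome either way → loss $0.
$2983.6: same outcome either way → loss $0.
$1314.1: truthful gives $0, deviation gives −$82.9 → loss $82.9.
Maximum loss: $301.9.

$301.9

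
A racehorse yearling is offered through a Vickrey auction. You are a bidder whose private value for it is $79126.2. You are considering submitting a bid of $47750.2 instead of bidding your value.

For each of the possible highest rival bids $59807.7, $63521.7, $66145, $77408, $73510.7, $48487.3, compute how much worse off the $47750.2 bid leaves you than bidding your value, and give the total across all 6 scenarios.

$85876.8

The deviation costs you only when the competing bid falls strictly between $47750.2 and $79126.2; elsewhere both bids give the same outcome.
$59807.7: truthful payoff $19318.5, deviation payoff $0 → loss $19318.5.
$63521.7: truthful payoff $15604.5, deviation payoff $0 → loss $15604.5.
$66145: truthful payoff $12981.2, deviation payoff $0 → loss $12981.2.
$77408: truthful payoff $1718.2, deviation payoff $0 → loss $1718.2.
$73510.7: truthful payoff $5615.5, deviation payoff $0 → loss $5615.5.
$48487.3: truthful payoff $30638.9, deviation payoff $0 → loss $30638.9.
Total loss = $19318.5 + $15604.5 + $12981.2 + $1718.2 + $5615.5 + $30638.9 = $85876.8.
Truthful bidding weakly dominates here: raising your bid can only win items priced above your value, and lowering it can only forfeit items priced below.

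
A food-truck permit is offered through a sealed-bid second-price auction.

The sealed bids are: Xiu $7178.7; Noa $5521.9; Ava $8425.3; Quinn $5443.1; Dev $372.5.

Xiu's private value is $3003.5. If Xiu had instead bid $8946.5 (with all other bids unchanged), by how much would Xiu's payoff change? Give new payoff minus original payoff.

−$5421.8

The highest bid among the other bidders is $8425.3; Xiu's bid doesn't change that.
Original bid $7178.7: Xiu is not highest (top rival bid is $8425.3); payoff $0.
Alternative bid $8946.5: Xiu is highest, pays the top rival bid $8425.3; payoff $3003.5 − $8425.3 = −$5421.8.
Change in payoff = −$5421.8 − ($0) = −$5421.8.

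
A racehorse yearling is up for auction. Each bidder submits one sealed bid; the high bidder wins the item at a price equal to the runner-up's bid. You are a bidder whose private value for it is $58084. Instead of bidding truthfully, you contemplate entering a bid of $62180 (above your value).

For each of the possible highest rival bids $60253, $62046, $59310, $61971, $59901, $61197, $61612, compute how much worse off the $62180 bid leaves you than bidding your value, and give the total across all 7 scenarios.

The deviation costs you only when the competing bid falls strictly between $58084 and $62180; elsewhere both bids give the same outcome.
$60253: truthful payoff $0, deviation payoff −$2169 → loss $2169.
$62046: truthful payoff $0, deviation payoff −$3962 → loss $3962.
$59310: truthful payoff $0, deviation payoff −$1226 → loss $1226.
$61971: truthful payoff $0, deviation payoff −$3887 → loss $3887.
$59901: truthful payoff $0, deviation payoff −$1817 → loss $1817.
$61197: truthful payoff $0, deviation payoff −$3113 → loss $3113.
$61612: truthful payoff $0, deviation payoff −$3528 → loss $3528.
Total loss = $2169 + $3962 + $1226 + $3887 + $1817 + $3113 + $3528 = $19702.
Because the price is fixed by the runner-up's bid, deviating from your value can only change a good outcome into a bad one — never the reverse.

$19702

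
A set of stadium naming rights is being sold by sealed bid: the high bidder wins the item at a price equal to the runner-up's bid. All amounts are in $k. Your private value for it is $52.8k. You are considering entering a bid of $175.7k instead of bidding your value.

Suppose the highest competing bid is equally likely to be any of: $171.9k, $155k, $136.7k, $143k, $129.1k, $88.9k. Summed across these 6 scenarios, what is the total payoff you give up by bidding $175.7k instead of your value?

The deviation costs you only when the competing bid falls strictly between $52.8k and $175.7k; elsewhere both bids give the same outcome.
$171.9k: truthful payoff $0k, deviation payoff −$119.1k → loss $119.1k.
$155k: truthful payoff $0k, deviation payoff −$102.2k → loss $102.2k.
$136.7k: truthful payoff $0k, deviation payoff −$83.9k → loss $83.9k.
$143k: truthful payoff $0k, deviation payoff −$90.2k → loss $90.2k.
$129.1k: truthful payoff $0k, deviation payoff −$76.3k → loss $76.3k.
$88.9k: truthful payoff $0k, deviation payoff −$36.1k → loss $36.1k.
Total loss = $119.1k + $102.2k + $83.9k + $90.2k + $76.3k + $36.1k = $507.8k.
In a second-price auction your bid sets only whether you win, not what you pay, so bidding your true value is weakly dominant.

$507.8k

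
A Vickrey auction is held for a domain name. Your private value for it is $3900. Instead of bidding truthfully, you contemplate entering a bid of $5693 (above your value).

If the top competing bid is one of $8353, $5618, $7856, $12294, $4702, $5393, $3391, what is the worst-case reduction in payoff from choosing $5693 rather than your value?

$8353: same outcome either way → loss $0.
$5618: truthful gives $0, deviation gives −$1718 → loss $1718.
$7856: same outcome either way → loss $0.
$12294: same outcome either way → loss $0.
$4702: truthful gives $0, deviation gives −$802 → loss $802.
$5393: truthful gives $0, deviation gives −$1493 → loss $1493.
$3391: same outcome either way → loss $0.
Maximum loss: $1718.

$1718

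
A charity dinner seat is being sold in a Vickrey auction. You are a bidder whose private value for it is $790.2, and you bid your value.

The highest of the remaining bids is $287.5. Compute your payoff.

Your bid $790.2 exceeds the highest competing bid $287.5, so you win.
In a second-price auction the winner pays the second-highest bid, $287.5.
Payoff = value − price = $790.2 − $287.5 = $502.7.

$502.7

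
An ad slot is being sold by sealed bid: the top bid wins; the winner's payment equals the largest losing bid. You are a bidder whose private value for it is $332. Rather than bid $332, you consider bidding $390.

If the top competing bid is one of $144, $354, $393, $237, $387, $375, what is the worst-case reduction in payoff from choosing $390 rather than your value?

$55

$144: same outcome either way → loss $0.
$354: truthful gives $0, deviation gives −$22 → loss $22.
$393: same outcome either way → loss $0.
$237: same outcome either way → loss $0.
$387: truthful gives $0, deviation gives −$55 → loss $55.
$375: truthful gives $0, deviation gives −$43 → loss $43.
Maximum loss: $55.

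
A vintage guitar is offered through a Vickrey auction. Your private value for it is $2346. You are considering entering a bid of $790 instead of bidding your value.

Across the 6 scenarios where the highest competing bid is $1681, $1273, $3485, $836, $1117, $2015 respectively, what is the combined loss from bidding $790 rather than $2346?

The deviation costs you only when the competing bid falls strictly between $790 and $2346; elsewhere both bids give the same outcome.
$1681: truthful payoff $665, deviation payoff $0 → loss $665.
$1273: truthful payoff $1073, deviation payoff $0 → loss $1073.
$3485: outcomes coincide → loss $0.
$836: truthful payoff $1510, deviation payoff $0 → loss $1510.
$1117: truthful payoff $1229, deviation payoff $0 → loss $1229.
$2015: truthful payoff $331, deviation payoff $0 → loss $331.
Total loss = $665 + $1073 + $1510 + $1229 + $331 = $4808.
Truthful bidding weakly dominates here: raising your bid can only win items priced above your value, and lowering it can only forfeit items priced below.

$4808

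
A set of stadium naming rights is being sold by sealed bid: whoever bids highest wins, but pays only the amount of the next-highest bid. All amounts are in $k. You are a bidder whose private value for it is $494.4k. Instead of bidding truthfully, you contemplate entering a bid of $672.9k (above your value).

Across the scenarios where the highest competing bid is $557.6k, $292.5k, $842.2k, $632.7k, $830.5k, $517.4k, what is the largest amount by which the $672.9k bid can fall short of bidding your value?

$138.3k

$557.6k: truthful gives $0k, deviation gives −$63.2k → loss $63.2k.
$292.5k: same outcome either way → loss $0k.
$842.2k: same outcome either way → loss $0k.
$632.7k: truthful gives $0k, deviation gives −$138.3k → loss $138.3k.
$830.5k: same outcome either way → loss $0k.
$517.4k: truthful gives $0k, deviation gives −$23k → loss $23k.
Maximum loss: $138.3k.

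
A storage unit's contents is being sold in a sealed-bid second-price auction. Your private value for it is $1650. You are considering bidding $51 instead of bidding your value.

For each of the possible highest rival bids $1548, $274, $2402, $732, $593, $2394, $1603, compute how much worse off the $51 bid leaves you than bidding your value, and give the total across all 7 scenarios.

The deviation costs you only when the competing bid falls strictly between $51 and $1650; elsewhere both bids give the same outcome.
$1548: truthful payoff $102, deviation payoff $0 → loss $102.
$274: truthful payoff $1376, deviation payoff $0 → loss $1376.
$2402: outcomes coincide → loss $0.
$732: truthful payoff $918, deviation payoff $0 → loss $918.
$593: truthful payoff $1057, deviation payoff $0 → loss $1057.
$2394: outcomes coincide → loss $0.
$1603: truthful payoff $47, deviation payoff $0 → loss $47.
Total loss = $102 + $1376 + $918 + $1057 + $47 = $3500.

$3500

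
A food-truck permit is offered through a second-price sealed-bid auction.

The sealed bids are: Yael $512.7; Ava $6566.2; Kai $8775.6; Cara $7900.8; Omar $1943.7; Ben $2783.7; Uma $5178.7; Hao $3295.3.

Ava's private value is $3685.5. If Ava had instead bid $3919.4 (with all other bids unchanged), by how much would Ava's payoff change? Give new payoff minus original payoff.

The highest bid among the other bidders is $8775.6; Ava's bid doesn't change that.
Original bid $6566.2: Ava is not highest (top rival bid is $8775.6); payoff $0.
Alternative bid $3919.4: Ava is not highest (top rival bid is $8775.6); payoff $0.
Change in payoff = $0 − ($0) = $0.

$0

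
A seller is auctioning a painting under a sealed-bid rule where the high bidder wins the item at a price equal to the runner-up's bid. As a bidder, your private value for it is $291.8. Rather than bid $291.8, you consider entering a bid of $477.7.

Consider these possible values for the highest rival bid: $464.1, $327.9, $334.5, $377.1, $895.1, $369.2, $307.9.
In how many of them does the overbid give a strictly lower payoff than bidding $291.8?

The deviation hurts exactly when the highest competing bid lies strictly between $291.8 and $477.7 — overbidding then wins at a price above your value.
$464.1: inside the interval → strictly worse (loss $172.3).
$327.9: inside the interval → strictly worse (loss $36.1).
$334.5: inside the interval → strictly worse (loss $42.7).
$377.1: inside the interval → strictly worse (loss $85.3).
$895.1: above both → same outcome either way.
$369.2: inside the interval → strictly worse (loss $77.4).
$307.9: inside the interval → strictly worse (loss $16.1).
Count: 6.

6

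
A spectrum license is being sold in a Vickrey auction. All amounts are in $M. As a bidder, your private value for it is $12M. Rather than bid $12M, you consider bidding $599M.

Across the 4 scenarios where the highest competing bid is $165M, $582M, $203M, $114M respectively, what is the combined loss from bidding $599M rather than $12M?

$1016M

The deviation costs you only when the competing bid falls strictly between $12M and $599M; elsewhere both bids give the same outcome.
$165M: truthful payoff $0M, deviation payoff −$153M → loss $153M.
$582M: truthful payoff $0M, deviation payoff −$570M → loss $570M.
$203M: truthful payoff $0M, deviation payoff −$191M → loss $191M.
$114M: truthful payoff $0M, deviation payoff −$102M → loss $102M.
Total loss = $153M + $570M + $191M + $102M = $1016M.
In a second-price auction your bid sets only whether you win, not what you pay, so bidding your true value is weakly dominant.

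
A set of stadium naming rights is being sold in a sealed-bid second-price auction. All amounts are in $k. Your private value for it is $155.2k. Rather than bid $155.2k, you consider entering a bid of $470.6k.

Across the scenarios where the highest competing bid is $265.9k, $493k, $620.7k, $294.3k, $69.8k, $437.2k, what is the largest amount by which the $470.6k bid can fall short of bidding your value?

$282k

$265.9k: truthful gives $0k, deviation gives −$110.7k → loss $110.7k.
$493k: same outcome either way → loss $0k.
$620.7k: same outcome either way → loss $0k.
$294.3k: truthful gives $0k, deviation gives −$139.1k → loss $139.1k.
$69.8k: same outcome either way → loss $0k.
$437.2k: truthful gives $0k, deviation gives −$282k → loss $282k.
Maximum loss: $282k.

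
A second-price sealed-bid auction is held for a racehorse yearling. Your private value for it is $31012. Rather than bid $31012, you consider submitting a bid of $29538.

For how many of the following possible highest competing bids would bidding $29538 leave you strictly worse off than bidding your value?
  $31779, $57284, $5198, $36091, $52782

The deviation hurts exactly when the highest competing bid lies strictly between $29538 and $31012 — underbidding then forfeits a profitable win.
$31779: above both → same outcome either way.
$57284: above both → same outcome either way.
$5198: below both → same outcome either way.
$36091: above both → same outcome either way.
$52782: above both → same outcome either way.
Count: 0.

0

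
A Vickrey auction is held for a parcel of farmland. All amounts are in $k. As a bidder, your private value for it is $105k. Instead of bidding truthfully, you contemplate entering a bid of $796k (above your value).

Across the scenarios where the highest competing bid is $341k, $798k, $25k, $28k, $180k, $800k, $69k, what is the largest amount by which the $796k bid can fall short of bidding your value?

$236k

$341k: truthful gives $0k, deviation gives −$236k → loss $236k.
$798k: same outcome either way → loss $0k.
$25k: same outcome either way → loss $0k.
$28k: same outcome either way → loss $0k.
$180k: truthful gives $0k, deviation gives −$75k → loss $75k.
$800k: same outcome either way → loss $0k.
$69k: same outcome either way → loss $0k.
Maximum loss: $236k.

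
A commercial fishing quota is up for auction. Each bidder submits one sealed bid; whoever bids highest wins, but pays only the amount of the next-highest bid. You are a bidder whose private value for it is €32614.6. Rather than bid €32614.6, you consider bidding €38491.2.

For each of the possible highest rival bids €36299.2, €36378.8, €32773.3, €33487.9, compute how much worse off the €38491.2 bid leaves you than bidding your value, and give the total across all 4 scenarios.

The deviation costs you only when the competing bid falls strictly between €32614.6 and €38491.2; elsewhere both bids give the same outcome.
€36299.2: truthful payoff €0, deviation payoff −€3684.6 → loss €3684.6.
€36378.8: truthful payoff €0, deviation payoff −€3764.2 → loss €3764.2.
€32773.3: truthful payoff €0, deviation payoff −€158.7 → loss €158.7.
€33487.9: truthful payoff €0, deviation payoff −€873.3 → loss €873.3.
Total loss = €3684.6 + €3764.2 + €158.7 + €873.3 = €8480.8.

€8480.8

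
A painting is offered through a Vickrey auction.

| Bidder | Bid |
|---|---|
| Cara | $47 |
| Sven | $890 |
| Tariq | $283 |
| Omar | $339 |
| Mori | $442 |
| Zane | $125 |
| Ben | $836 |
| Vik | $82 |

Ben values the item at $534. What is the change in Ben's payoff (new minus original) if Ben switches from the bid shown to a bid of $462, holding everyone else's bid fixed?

The highest bid among the other bidders is $890; Ben's bid doesn't change that.
Original bid $836: Ben is not highest (top rival bid is $890); payoff $0.
Alternative bid $462: Ben is not highest (top rival bid is $890); payoff $0.
Change in payoff = $0 − ($0) = $0.

$0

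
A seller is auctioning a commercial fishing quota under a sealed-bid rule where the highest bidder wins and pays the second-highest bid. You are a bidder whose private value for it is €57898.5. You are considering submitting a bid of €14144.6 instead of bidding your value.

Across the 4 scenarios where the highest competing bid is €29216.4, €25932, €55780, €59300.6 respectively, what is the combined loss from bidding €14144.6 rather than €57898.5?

€62767.1

The deviation costs you only when the competing bid falls strictly between €14144.6 and €57898.5; elsewhere both bids give the same outcome.
€29216.4: truthful payoff €28682.1, deviation payoff €0 → loss €28682.1.
€25932: truthful payoff €31966.5, deviation payoff €0 → loss €31966.5.
€55780: truthful payoff €2118.5, deviation payoff €0 → loss €2118.5.
€59300.6: outcomes coincide → loss €0.
Total loss = €28682.1 + €31966.5 + €2118.5 = €62767.1.
In a second-price auction your bid sets only whether you win, not what you pay, so bidding your true value is weakly dominant.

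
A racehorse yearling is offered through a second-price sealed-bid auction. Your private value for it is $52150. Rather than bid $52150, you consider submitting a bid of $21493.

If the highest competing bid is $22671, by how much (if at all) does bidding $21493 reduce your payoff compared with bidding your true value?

Bidding your value $52150: you win (since $52150 > $22671) and pay $22671. Payoff $29479.
Bidding $21493: you lose. Payoff $0.
The competing bid $22671 lies between your shaded bid and your value, so underbidding forfeits an item you could have won at a profitable price.
Loss from deviating = $29479 − ($0) = $29479.

$29479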